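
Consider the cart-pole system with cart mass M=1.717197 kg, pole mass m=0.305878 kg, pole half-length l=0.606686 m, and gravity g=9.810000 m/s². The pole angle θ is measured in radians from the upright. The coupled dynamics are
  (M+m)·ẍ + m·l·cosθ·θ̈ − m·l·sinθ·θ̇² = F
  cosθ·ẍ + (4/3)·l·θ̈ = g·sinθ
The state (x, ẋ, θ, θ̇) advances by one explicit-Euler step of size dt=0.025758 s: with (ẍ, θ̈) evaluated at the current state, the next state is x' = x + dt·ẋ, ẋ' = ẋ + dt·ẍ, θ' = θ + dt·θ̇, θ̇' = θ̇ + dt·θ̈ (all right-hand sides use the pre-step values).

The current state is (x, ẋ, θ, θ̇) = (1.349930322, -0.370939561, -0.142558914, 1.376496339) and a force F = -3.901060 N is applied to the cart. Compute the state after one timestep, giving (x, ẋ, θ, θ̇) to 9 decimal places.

sinθ=-0.142076533, cosθ=0.989855676
temp = (F + m·l·θ̇²·sinθ)/(M+m) = (-3.901060 + -0.049955658)/2.023075 = -1.952975376
θ̈ = (g·sinθ − cosθ·temp)/(l·(4/3 − m·cos²θ/(M+m))) = 0.750158565
ẍ = temp − m·l·θ̈·cosθ/(M+m) = -2.021087619
Euler: x'=1.349930322+0.025758·-0.370939561=1.340375661, ẋ'=-0.370939561+0.025758·-2.021087619=-0.422998736
       θ'=-0.142558914+0.025758·1.376496339=-0.107103121, θ̇'=1.376496339+0.025758·0.750158565=1.395818923

(1.340375661, -0.422998736, -0.107103121, 1.395818923)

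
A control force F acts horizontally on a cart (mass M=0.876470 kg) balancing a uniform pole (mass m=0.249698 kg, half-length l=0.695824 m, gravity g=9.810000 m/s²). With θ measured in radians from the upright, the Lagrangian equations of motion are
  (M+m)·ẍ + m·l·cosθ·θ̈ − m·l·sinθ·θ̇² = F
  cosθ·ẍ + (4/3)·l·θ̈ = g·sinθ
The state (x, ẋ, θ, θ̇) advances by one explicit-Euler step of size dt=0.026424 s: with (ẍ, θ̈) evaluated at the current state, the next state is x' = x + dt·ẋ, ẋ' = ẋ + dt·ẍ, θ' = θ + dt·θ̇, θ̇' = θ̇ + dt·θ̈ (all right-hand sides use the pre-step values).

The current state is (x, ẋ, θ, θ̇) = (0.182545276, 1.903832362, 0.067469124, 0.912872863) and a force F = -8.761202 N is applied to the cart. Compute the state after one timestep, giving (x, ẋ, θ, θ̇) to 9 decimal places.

(0.232852142, 1.654282486, 0.091590877, 1.200077115)

sinθ=0.067417948, cosθ=0.997724822
temp = (F + m·l·θ̇²·sinθ)/(M+m) = (-8.761202 + 0.009761366)/1.126168 = -7.770990327
θ̈ = (g·sinθ − cosθ·temp)/(l·(4/3 − m·cos²θ/(M+m))) = 10.869067958
ẍ = temp − m·l·θ̈·cosθ/(M+m) = -9.444061307
Euler: x'=0.182545276+0.026424·1.903832362=0.232852142, ẋ'=1.903832362+0.026424·-9.444061307=1.654282486
       θ'=0.067469124+0.026424·0.912872863=0.091590877, θ̇'=0.912872863+0.026424·10.869067958=1.200077115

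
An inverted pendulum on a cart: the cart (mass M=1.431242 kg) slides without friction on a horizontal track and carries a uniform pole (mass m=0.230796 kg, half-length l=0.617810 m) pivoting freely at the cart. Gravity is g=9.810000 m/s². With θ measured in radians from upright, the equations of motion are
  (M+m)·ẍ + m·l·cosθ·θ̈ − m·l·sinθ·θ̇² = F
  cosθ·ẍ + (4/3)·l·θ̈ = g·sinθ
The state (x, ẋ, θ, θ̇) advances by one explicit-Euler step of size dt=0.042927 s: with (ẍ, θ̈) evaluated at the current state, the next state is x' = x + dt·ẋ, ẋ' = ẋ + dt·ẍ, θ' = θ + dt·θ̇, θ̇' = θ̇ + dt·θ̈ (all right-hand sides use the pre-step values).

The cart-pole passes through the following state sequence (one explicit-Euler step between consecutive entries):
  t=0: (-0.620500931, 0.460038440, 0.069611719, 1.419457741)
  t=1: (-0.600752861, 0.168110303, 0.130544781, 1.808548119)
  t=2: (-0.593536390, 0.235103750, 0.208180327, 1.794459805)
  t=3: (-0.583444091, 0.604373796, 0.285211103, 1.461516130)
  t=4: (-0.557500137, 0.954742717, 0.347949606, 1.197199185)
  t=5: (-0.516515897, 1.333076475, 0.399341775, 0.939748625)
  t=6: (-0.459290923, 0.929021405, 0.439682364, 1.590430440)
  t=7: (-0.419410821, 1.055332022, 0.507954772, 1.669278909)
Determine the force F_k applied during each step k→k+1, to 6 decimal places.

F_0 = -10.033503 N
F_1 = 2.486728 N
F_2 = 13.120378 N
F_3 = 12.637313 N
F_4 = 13.774646 N
F_5 = -13.701803 N
F_6 = 4.973941 N

step 0→1:
  ẍ = (ẋ'−ẋ)/dt = (0.168110303−0.460038440)/0.042927 = -6.800572
  θ̈ = (θ̇'−θ̇)/dt = (1.808548119−1.419457741)/0.042927 = 9.064001
  sinθ=0.069556, cosθ=0.997578
  F = (M+m)·ẍ + m·l·cosθ·θ̈ − m·l·sinθ·θ̇² = -11.302808 + 1.289288 − 0.019983 = -10.033503
step 1→2:
  ẍ = (ẋ'−ẋ)/dt = (0.235103750−0.168110303)/0.042927 = 1.560637
  θ̈ = (θ̇'−θ̇)/dt = (1.794459805−1.808548119)/0.042927 = -0.328192
  sinθ=0.130174, cosθ=0.991491
  F = (M+m)·ẍ + m·l·cosθ·θ̈ − m·l·sinθ·θ̇² = 2.593837 + -0.046398 − 0.060711 = 2.486728
step 2→3:
  ẍ = (ẋ'−ẋ)/dt = (0.604373796−0.235103750)/0.042927 = 8.602279
  θ̈ = (θ̇'−θ̇)/dt = (1.461516130−1.794459805)/0.042927 = -7.756043
  sinθ=0.206680, cosθ=0.978409
  F = (M+m)·ẍ + m·l·cosθ·θ̈ − m·l·sinθ·θ̇² = 14.297315 + -1.082041 − 0.094896 = 13.120378
step 3→4:
  ẍ = (ẋ'−ẋ)/dt = (0.954742717−0.604373796)/0.042927 = 8.161971
  θ̈ = (θ̇'−θ̇)/dt = (1.197199185−1.461516130)/0.042927 = -6.157359
  sinθ=0.281360, cosθ=0.959602
  F = (M+m)·ẍ + m·l·cosθ·θ̈ − m·l·sinθ·θ̇² = 13.565506 + -0.842498 − 0.085694 = 12.637313
step 4→5:
  ẍ = (ẋ'−ẋ)/dt = (1.333076475−0.954742717)/0.042927 = 8.813422
  θ̈ = (θ̇'−θ̇)/dt = (0.939748625−1.197199185)/0.042927 = -5.997404
  sinθ=0.340971, cosθ=0.940074
  F = (M+m)·ẍ + m·l·cosθ·θ̈ − m·l·sinθ·θ̇² = 14.648242 + -0.803912 − 0.069684 = 13.774646
step 5→6:
  ẍ = (ẋ'−ẋ)/dt = (0.929021405−1.333076475)/0.042927 = -9.412609
  θ̈ = (θ̇'−θ̇)/dt = (1.590430440−0.939748625)/0.042927 = 15.157868
  sinθ=0.388812, cosθ=0.921317
  F = (M+m)·ẍ + m·l·cosθ·θ̈ − m·l·sinθ·θ̇² = -15.644114 + 1.991272 − 0.048961 = -13.701803
step 6→7:
  ẍ = (ẋ'−ẋ)/dt = (1.055332022−0.929021405)/0.042927 = 2.942452
  θ̈ = (θ̇'−θ̇)/dt = (1.669278909−1.590430440)/0.042927 = 1.836804
  sinθ=0.425652, cosθ=0.904887
  F = (M+m)·ẍ + m·l·cosθ·θ̈ − m·l·sinθ·θ̇² = 4.890466 + 0.236996 − 0.153521 = 4.973941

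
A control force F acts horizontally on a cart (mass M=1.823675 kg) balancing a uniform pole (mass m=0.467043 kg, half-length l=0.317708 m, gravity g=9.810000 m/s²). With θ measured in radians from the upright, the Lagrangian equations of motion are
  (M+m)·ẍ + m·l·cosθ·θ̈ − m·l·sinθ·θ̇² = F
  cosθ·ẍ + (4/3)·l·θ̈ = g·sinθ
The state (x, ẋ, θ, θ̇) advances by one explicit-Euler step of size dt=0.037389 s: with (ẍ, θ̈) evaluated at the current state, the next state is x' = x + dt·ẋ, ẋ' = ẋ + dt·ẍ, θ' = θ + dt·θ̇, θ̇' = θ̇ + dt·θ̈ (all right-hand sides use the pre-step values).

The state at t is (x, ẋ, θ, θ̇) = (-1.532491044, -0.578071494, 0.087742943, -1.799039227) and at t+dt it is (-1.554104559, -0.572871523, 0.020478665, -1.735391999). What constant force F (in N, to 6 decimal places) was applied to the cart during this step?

F = 0.528124 N

ẍ = (ẋ'−ẋ)/dt = (-0.572871523−-0.578071494)/0.037389 = 0.139078
θ̈ = (θ̇'−θ̇)/dt = (-1.735391999−-1.799039227)/0.037389 = 1.702298
sinθ=0.087630, cosθ=0.996153
F = (M+m)·ẍ + m·l·cosθ·θ̈ − m·l·sinθ·θ̇² = 0.318587 + 0.251621 − 0.042084 = 0.528124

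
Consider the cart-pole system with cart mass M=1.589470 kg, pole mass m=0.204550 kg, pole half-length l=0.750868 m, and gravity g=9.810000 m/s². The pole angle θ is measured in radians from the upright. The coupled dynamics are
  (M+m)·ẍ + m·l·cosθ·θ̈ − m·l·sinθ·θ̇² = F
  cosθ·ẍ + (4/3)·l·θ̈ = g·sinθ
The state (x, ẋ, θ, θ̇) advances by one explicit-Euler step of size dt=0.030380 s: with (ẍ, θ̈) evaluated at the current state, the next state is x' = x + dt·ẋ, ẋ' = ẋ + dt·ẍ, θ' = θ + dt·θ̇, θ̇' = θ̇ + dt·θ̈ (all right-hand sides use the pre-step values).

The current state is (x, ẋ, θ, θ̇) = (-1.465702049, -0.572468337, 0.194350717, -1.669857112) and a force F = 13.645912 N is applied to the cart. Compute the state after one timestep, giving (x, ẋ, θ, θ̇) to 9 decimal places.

sinθ=0.193129517, cosθ=0.981173272
temp = (F + m·l·θ̇²·sinθ)/(M+m) = (13.645912 + 0.082712349)/1.794020 = 7.652436622
θ̈ = (g·sinθ − cosθ·temp)/(l·(4/3 − m·cos²θ/(M+m))) = -6.110298630
ẍ = temp − m·l·θ̈·cosθ/(M+m) = 8.165704334
Euler: x'=-1.465702049+0.030380·-0.572468337=-1.483093637, ẋ'=-0.572468337+0.030380·8.165704334=-0.324394239
       θ'=0.194350717+0.030380·-1.669857112=0.143620458, θ̇'=-1.669857112+0.030380·-6.110298630=-1.855487984

(-1.483093637, -0.324394239, 0.143620458, -1.855487984)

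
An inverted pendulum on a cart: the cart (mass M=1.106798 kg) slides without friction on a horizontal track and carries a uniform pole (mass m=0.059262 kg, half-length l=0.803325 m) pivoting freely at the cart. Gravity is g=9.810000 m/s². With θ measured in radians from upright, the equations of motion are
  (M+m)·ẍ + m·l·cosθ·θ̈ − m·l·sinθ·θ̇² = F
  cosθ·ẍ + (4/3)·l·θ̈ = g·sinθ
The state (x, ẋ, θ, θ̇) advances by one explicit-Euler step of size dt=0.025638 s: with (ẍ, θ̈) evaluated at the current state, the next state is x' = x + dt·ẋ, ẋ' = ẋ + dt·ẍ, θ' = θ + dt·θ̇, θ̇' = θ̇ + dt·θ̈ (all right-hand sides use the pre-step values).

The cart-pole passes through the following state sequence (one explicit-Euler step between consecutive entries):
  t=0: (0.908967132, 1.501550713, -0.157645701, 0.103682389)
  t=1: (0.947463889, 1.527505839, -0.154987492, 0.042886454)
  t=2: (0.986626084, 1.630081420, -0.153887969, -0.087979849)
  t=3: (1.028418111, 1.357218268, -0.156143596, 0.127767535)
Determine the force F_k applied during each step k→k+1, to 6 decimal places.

step 0→1:
  ẍ = (ẋ'−ẋ)/dt = (1.527505839−1.501550713)/0.025638 = 1.012369
  θ̈ = (θ̇'−θ̇)/dt = (0.042886454−0.103682389)/0.025638 = -2.371321
  sinθ=-0.156994, cosθ=0.987600
  F = (M+m)·ẍ + m·l·cosθ·θ̈ − m·l·sinθ·θ̇² = 1.180483 + -0.111491 − -0.000080 = 1.069073
step 1→2:
  ẍ = (ẋ'−ẋ)/dt = (1.630081420−1.527505839)/0.025638 = 4.000920
  θ̈ = (θ̇'−θ̇)/dt = (-0.087979849−0.042886454)/0.025638 = -5.104388
  sinθ=-0.154368, cosθ=0.988013
  F = (M+m)·ẍ + m·l·cosθ·θ̈ − m·l·sinθ·θ̇² = 4.665313 + -0.240090 − -0.000014 = 4.425236
step 2→3:
  ẍ = (ẋ'−ẋ)/dt = (1.357218268−1.630081420)/0.025638 = -10.642919
  θ̈ = (θ̇'−θ̇)/dt = (0.127767535−-0.087979849)/0.025638 = 8.415141
  sinθ=-0.153281, cosθ=0.988183
  F = (M+m)·ẍ + m·l·cosθ·θ̈ − m·l·sinθ·θ̇² = -12.410282 + 0.395882 − -0.000056 = -12.014343

F_0 = 1.069073 N
F_1 = 4.425236 N
F_2 = -12.014343 N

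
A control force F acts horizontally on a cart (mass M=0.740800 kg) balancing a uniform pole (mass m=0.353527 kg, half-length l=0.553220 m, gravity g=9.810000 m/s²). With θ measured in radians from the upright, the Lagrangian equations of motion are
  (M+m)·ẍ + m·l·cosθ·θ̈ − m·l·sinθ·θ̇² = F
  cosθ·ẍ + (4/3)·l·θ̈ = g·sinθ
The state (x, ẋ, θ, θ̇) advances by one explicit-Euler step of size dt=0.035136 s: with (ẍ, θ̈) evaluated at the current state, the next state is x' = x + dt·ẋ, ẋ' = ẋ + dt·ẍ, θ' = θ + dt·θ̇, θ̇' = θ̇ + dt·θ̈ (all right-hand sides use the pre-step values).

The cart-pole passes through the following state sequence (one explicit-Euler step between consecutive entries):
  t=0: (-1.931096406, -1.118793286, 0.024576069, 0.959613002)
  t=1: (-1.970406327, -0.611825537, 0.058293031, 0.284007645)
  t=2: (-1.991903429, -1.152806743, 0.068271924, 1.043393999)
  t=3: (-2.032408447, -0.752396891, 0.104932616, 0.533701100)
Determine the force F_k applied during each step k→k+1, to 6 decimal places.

F_0 = 12.025820 N
F_1 = -12.630222 N
F_2 = 9.625921 N

step 0→1:
  ẍ = (ẋ'−ẋ)/dt = (-0.611825537−-1.118793286)/0.035136 = 14.428727
  θ̈ = (θ̇'−θ̇)/dt = (0.284007645−0.959613002)/0.035136 = -19.228295
  sinθ=0.024574, cosθ=0.999698
  F = (M+m)·ẍ + m·l·cosθ·θ̈ − m·l·sinθ·θ̇² = 15.789745 + -3.759500 − 0.004426 = 12.025820
step 1→2:
  ẍ = (ẋ'−ẋ)/dt = (-1.152806743−-0.611825537)/0.035136 = -15.396778
  θ̈ = (θ̇'−θ̇)/dt = (1.043393999−0.284007645)/0.035136 = 21.612772
  sinθ=0.058260, cosθ=0.998301
  F = (M+m)·ẍ + m·l·cosθ·θ̈ − m·l·sinθ·θ̇² = -16.849110 + 4.219807 − 0.000919 = -12.630222
step 2→3:
  ẍ = (ẋ'−ẋ)/dt = (-0.752396891−-1.152806743)/0.035136 = 11.396000
  θ̈ = (θ̇'−θ̇)/dt = (0.533701100−1.043393999)/0.035136 = -14.506287
  sinθ=0.068219, cosθ=0.997670
  F = (M+m)·ẍ + m·l·cosθ·θ̈ − m·l·sinθ·θ̇² = 12.470950 + -2.830504 − 0.014525 = 9.625921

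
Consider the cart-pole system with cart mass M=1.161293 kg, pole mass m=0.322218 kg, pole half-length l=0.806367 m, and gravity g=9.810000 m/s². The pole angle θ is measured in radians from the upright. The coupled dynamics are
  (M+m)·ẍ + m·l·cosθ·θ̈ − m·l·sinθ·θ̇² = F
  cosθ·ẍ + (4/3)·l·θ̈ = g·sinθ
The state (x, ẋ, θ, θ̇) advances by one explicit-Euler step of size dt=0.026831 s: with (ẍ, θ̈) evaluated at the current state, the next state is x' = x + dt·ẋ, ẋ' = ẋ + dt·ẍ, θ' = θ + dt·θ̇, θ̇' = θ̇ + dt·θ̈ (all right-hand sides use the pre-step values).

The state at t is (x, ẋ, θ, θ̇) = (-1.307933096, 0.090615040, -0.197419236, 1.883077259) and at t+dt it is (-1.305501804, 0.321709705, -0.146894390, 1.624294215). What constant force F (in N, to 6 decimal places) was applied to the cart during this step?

ẍ = (ẋ'−ẋ)/dt = (0.321709705−0.090615040)/0.026831 = 8.612972
θ̈ = (θ̇'−θ̇)/dt = (1.624294215−1.883077259)/0.026831 = -9.644927
sinθ=-0.196139, cosθ=0.980576
F = (M+m)·ẍ + m·l·cosθ·θ̈ − m·l·sinθ·θ̇² = 12.777439 + -2.457326 − -0.180711 = 10.500824

F = 10.500824 N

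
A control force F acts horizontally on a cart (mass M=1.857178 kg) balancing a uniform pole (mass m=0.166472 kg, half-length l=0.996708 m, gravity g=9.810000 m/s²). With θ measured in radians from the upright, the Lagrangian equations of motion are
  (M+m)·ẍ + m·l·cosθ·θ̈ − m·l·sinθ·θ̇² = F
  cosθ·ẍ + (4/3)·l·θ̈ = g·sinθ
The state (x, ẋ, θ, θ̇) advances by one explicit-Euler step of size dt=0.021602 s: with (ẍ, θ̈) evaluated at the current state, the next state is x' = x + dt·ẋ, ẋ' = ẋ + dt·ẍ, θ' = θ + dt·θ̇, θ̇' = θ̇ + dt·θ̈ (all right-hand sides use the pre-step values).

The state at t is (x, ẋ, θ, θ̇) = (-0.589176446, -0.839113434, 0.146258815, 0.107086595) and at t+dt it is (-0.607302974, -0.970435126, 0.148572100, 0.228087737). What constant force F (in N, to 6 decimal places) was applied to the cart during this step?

ẍ = (ẋ'−ẋ)/dt = (-0.970435126−-0.839113434)/0.021602 = -6.079145
θ̈ = (θ̇'−θ̇)/dt = (0.228087737−0.107086595)/0.021602 = 5.601386
sinθ=0.145738, cosθ=0.989323
F = (M+m)·ẍ + m·l·cosθ·θ̈ − m·l·sinθ·θ̇² = -12.302062 + 0.919481 − 0.000277 = -11.382858

F = -11.382858 N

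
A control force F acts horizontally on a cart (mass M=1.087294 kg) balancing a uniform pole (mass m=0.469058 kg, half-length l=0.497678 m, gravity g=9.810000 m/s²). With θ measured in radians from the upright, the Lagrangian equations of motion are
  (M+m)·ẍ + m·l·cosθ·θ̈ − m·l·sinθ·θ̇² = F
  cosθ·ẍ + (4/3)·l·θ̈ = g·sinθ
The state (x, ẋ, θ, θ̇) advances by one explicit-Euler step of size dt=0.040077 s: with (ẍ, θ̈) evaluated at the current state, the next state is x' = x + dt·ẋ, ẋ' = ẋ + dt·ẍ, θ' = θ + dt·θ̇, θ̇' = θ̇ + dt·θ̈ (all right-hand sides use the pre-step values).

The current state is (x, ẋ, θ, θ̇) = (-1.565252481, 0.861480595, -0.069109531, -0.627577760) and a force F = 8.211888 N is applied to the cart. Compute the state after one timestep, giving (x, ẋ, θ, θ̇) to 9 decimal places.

sinθ=-0.069054531, cosθ=0.997612887
temp = (F + m·l·θ̇²·sinθ)/(M+m) = (8.211888 + -0.006348955)/1.556352 = 5.272289973
θ̈ = (g·sinθ − cosθ·temp)/(l·(4/3 − m·cos²θ/(M+m))) = -11.544227103
ẍ = temp − m·l·θ̈·cosθ/(M+m) = 6.999694585
Euler: x'=-1.565252481+0.040077·0.861480595=-1.530726923, ẋ'=0.861480595+0.040077·6.999694585=1.142007355
       θ'=-0.069109531+0.040077·-0.627577760=-0.094260965, θ̇'=-0.627577760+0.040077·-11.544227103=-1.090235750

(-1.530726923, 1.142007355, -0.094260965, -1.090235750)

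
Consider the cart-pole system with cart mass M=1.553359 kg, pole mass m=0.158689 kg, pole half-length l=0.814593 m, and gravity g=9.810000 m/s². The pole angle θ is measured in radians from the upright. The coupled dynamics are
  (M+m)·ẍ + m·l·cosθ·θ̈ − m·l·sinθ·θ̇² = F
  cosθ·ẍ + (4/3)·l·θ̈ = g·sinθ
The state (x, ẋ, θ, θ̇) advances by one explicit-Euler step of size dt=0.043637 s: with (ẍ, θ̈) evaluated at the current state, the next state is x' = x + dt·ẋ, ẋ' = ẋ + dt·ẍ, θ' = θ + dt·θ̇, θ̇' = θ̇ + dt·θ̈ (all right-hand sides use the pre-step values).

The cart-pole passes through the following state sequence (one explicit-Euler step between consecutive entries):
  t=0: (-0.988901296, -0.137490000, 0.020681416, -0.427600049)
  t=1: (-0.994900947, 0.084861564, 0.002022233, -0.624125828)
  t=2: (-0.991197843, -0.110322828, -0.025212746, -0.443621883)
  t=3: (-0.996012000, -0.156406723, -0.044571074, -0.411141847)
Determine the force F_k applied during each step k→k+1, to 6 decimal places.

F_0 = 8.141173 N
F_1 = -7.123229 N
F_2 = -1.711222 N

step 0→1:
  ẍ = (ẋ'−ẋ)/dt = (0.084861564−-0.137490000)/0.043637 = 5.095482
  θ̈ = (θ̇'−θ̇)/dt = (-0.624125828−-0.427600049)/0.043637 = -4.503650
  sinθ=0.020680, cosθ=0.999786
  F = (M+m)·ẍ + m·l·cosθ·θ̈ − m·l·sinθ·θ̇² = 8.723710 + -0.582049 − 0.000489 = 8.141173
step 1→2:
  ẍ = (ẋ'−ẋ)/dt = (-0.110322828−0.084861564)/0.043637 = -4.472910
  θ̈ = (θ̇'−θ̇)/dt = (-0.443621883−-0.624125828)/0.043637 = 4.136488
  sinθ=0.002022, cosθ=0.999998
  F = (M+m)·ẍ + m·l·cosθ·θ̈ − m·l·sinθ·θ̇² = -7.657837 + 0.534710 − 0.000102 = -7.123229
step 2→3:
  ẍ = (ẋ'−ẋ)/dt = (-0.156406723−-0.110322828)/0.043637 = -1.056074
  θ̈ = (θ̇'−θ̇)/dt = (-0.411141847−-0.443621883)/0.043637 = 0.744323
  sinθ=-0.025210, cosθ=0.999682
  F = (M+m)·ẍ + m·l·cosθ·θ̈ − m·l·sinθ·θ̇² = -1.808049 + 0.096186 − -0.000641 = -1.711222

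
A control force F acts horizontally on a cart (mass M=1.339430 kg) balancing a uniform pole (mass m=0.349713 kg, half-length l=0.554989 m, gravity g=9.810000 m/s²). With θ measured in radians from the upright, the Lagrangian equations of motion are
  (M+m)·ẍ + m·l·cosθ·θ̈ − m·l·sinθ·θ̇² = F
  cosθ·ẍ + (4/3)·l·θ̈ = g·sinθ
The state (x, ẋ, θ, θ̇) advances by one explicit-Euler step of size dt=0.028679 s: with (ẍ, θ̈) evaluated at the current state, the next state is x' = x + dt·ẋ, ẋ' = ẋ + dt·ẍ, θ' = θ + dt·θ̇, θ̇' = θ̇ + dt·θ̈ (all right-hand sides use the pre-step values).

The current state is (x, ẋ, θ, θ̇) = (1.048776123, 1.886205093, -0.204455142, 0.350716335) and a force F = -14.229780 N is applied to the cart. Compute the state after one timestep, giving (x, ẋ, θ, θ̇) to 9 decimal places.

sinθ=-0.203033681, cosθ=0.979171754
temp = (F + m·l·θ̇²·sinθ)/(M+m) = (-14.229780 + -0.004847036)/1.689143 = -8.427129637
θ̈ = (g·sinθ − cosθ·temp)/(l·(4/3 − m·cos²θ/(M+m))) = 9.939114824
ẍ = temp − m·l·θ̈·cosθ/(M+m) = -9.545372974
Euler: x'=1.048776123+0.028679·1.886205093=1.102870599, ẋ'=1.886205093+0.028679·-9.545372974=1.612453341
       θ'=-0.204455142+0.028679·0.350716335=-0.194396948, θ̇'=0.350716335+0.028679·9.939114824=0.635760209

(1.102870599, 1.612453341, -0.194396948, 0.635760209)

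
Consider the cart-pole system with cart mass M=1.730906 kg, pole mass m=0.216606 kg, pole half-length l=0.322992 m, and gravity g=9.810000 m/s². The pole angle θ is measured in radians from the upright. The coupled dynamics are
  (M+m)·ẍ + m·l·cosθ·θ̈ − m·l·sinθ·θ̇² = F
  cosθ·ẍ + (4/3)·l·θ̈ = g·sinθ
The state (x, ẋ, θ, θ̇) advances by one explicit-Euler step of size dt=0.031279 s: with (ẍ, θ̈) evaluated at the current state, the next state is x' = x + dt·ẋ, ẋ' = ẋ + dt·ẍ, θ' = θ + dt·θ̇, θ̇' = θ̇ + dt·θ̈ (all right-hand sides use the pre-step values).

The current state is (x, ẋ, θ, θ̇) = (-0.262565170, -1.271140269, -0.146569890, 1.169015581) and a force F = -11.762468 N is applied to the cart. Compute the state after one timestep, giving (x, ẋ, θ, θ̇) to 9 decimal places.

sinθ=-0.146045666, cosθ=0.989277849
temp = (F + m·l·θ̇²·sinθ)/(M+m) = (-11.762468 + -0.013963411)/1.947512 = -6.046910833
θ̈ = (g·sinθ − cosθ·temp)/(l·(4/3 − m·cos²θ/(M+m))) = 11.502869416
ẍ = temp − m·l·θ̈·cosθ/(M+m) = -6.455706780
Euler: x'=-0.262565170+0.031279·-1.271140269=-0.302325166, ẋ'=-1.271140269+0.031279·-6.455706780=-1.473068321
       θ'=-0.146569890+0.031279·1.169015581=-0.110004252, θ̇'=1.169015581+0.031279·11.502869416=1.528813833

(-0.302325166, -1.473068321, -0.110004252, 1.528813833)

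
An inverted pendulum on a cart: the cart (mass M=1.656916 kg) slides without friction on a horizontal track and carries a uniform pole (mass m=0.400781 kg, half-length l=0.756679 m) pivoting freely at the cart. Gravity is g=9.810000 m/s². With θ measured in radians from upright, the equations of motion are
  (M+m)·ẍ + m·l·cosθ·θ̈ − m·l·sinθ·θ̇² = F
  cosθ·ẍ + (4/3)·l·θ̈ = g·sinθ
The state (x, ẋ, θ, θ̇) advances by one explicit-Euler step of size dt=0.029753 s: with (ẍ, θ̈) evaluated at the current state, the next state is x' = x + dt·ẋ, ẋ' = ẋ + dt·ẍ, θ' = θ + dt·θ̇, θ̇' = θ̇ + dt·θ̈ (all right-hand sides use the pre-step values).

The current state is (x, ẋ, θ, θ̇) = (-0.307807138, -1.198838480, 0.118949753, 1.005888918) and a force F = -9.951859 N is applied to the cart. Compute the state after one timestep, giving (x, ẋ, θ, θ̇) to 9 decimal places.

sinθ=0.118669447, cosθ=0.992933816
temp = (F + m·l·θ̇²·sinθ)/(M+m) = (-9.951859 + 0.036413110)/2.057697 = -4.818710379
θ̈ = (g·sinθ − cosθ·temp)/(l·(4/3 − m·cos²θ/(M+m))) = 6.888373703
ẍ = temp − m·l·θ̈·cosθ/(M+m) = -5.826742527
Euler: x'=-0.307807138+0.029753·-1.198838480=-0.343476179, ẋ'=-1.198838480+0.029753·-5.826742527=-1.372201550
       θ'=0.118949753+0.029753·1.005888918=0.148877966, θ̇'=1.005888918+0.029753·6.888373703=1.210838701

(-0.343476179, -1.372201550, 0.148877966, 1.210838701)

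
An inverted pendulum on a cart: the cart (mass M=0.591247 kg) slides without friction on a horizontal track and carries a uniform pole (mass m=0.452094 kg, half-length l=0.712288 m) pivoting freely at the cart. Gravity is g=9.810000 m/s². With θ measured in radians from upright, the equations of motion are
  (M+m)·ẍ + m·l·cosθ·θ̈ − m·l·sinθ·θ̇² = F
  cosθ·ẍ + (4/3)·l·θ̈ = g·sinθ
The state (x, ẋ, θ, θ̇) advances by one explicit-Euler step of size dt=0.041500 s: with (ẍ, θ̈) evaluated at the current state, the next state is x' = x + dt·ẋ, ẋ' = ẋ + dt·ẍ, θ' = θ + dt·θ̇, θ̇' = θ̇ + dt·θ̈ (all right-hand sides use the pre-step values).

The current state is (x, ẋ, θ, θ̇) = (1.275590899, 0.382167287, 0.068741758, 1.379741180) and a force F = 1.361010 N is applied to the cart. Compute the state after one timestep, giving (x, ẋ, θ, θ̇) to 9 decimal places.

(1.291450841, 0.451259416, 0.126001017, 1.336607101)

sinθ=0.068687632, cosθ=0.997638216
temp = (F + m·l·θ̇²·sinθ)/(M+m) = (1.361010 + 0.042107375)/1.043341 = 1.344831052
θ̈ = (g·sinθ − cosθ·temp)/(l·(4/3 − m·cos²θ/(M+m))) = -1.039375407
ẍ = temp − m·l·θ̈·cosθ/(M+m) = 1.664870572
Euler: x'=1.275590899+0.041500·0.382167287=1.291450841, ẋ'=0.382167287+0.041500·1.664870572=0.451259416
       θ'=0.068741758+0.041500·1.379741180=0.126001017, θ̇'=1.379741180+0.041500·-1.039375407=1.336607101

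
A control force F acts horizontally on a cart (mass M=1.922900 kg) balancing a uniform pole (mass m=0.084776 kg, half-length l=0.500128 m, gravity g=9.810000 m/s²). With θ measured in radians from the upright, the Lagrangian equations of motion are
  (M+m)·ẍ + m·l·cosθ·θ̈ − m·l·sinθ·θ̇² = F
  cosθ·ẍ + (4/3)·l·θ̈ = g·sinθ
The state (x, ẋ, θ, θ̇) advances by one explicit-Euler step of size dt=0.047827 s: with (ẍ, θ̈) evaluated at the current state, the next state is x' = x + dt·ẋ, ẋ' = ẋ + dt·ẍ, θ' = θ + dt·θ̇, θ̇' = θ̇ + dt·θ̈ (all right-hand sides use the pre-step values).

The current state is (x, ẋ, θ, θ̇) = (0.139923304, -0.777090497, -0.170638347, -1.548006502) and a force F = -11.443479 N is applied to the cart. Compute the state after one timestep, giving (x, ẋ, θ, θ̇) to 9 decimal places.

sinθ=-0.169811460, cosθ=0.985476569
temp = (F + m·l·θ̇²·sinθ)/(M+m) = (-11.443479 + -0.017253080)/2.007676 = -5.708456982
θ̈ = (g·sinθ − cosθ·temp)/(l·(4/3 − m·cos²θ/(M+m))) = 6.126456882
ẍ = temp − m·l·θ̈·cosθ/(M+m) = -5.835958733
Euler: x'=0.139923304+0.047827·-0.777090497=0.102757397, ẋ'=-0.777090497+0.047827·-5.835958733=-1.056206895
       θ'=-0.170638347+0.047827·-1.548006502=-0.244674854, θ̇'=-1.548006502+0.047827·6.126456882=-1.254996449

(0.102757397, -1.056206895, -0.244674854, -1.254996449)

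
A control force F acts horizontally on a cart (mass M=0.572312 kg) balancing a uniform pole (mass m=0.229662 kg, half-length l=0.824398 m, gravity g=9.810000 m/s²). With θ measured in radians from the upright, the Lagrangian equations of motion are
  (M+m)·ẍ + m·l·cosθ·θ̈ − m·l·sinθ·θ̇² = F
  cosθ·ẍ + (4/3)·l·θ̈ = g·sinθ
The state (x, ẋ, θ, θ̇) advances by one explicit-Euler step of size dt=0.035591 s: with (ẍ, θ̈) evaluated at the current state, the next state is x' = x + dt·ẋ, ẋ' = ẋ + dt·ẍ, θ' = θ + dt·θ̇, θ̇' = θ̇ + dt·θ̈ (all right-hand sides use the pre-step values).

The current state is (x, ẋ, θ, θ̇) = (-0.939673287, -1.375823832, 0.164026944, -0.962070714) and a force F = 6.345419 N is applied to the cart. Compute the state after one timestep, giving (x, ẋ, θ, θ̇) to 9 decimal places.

(-0.988640233, -1.033457764, 0.129785885, -1.217491240)

sinθ=0.163292413, cosθ=0.986577715
temp = (F + m·l·θ̇²·sinθ)/(M+m) = (6.345419 + 0.028615812)/0.801974 = 7.947931992
θ̈ = (g·sinθ − cosθ·temp)/(l·(4/3 − m·cos²θ/(M+m))) = -7.176548175
ẍ = temp − m·l·θ̈·cosθ/(M+m) = 9.619456272
Euler: x'=-0.939673287+0.035591·-1.375823832=-0.988640233, ẋ'=-1.375823832+0.035591·9.619456272=-1.033457764
       θ'=0.164026944+0.035591·-0.962070714=0.129785885, θ̇'=-0.962070714+0.035591·-7.176548175=-1.217491240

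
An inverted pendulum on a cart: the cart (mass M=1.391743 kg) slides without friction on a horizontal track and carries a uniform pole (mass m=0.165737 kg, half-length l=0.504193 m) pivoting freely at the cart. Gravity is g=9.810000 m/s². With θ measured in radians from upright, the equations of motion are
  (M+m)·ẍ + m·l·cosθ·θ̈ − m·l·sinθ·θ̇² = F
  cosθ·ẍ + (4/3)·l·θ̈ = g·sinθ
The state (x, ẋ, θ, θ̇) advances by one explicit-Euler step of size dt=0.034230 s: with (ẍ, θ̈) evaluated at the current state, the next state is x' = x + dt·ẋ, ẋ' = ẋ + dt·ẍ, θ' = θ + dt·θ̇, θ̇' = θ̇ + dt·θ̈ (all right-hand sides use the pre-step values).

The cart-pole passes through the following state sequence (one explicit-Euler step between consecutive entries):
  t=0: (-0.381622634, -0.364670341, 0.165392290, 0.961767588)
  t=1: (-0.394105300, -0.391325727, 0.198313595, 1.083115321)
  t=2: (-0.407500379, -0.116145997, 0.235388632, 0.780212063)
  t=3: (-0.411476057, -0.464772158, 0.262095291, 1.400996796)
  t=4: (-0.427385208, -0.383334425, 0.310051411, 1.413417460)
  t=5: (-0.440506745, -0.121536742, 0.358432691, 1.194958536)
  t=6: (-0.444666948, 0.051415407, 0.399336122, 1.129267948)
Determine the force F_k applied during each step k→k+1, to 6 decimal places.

step 0→1:
  ẍ = (ẋ'−ẋ)/dt = (-0.391325727−-0.364670341)/0.034230 = -0.778714
  θ̈ = (θ̇'−θ̇)/dt = (1.083115321−0.961767588)/0.034230 = 3.545070
  sinθ=0.164639, cosθ=0.986354
  F = (M+m)·ẍ + m·l·cosθ·θ̈ − m·l·sinθ·θ̇² = -1.212832 + 0.292196 − 0.012726 = -0.933362
step 1→2:
  ẍ = (ẋ'−ẋ)/dt = (-0.116145997−-0.391325727)/0.034230 = 8.039139
  θ̈ = (θ̇'−θ̇)/dt = (0.780212063−1.083115321)/0.034230 = -8.849058
  sinθ=0.197016, cosθ=0.980400
  F = (M+m)·ẍ + m·l·cosθ·θ̈ − m·l·sinθ·θ̇² = 12.520798 + -0.724964 − 0.019314 = 11.776520
step 2→3:
  ẍ = (ẋ'−ẋ)/dt = (-0.464772158−-0.116145997)/0.034230 = -10.184813
  θ̈ = (θ̇'−θ̇)/dt = (1.400996796−0.780212063)/0.034230 = 18.135692
  sinθ=0.233221, cosθ=0.972424
  F = (M+m)·ẍ + m·l·cosθ·θ̈ − m·l·sinθ·θ̇² = -15.862643 + 1.473689 − 0.011863 = -14.400817
step 3→4:
  ẍ = (ẋ'−ẋ)/dt = (-0.383334425−-0.464772158)/0.034230 = 2.379133
  θ̈ = (θ̇'−θ̇)/dt = (1.413417460−1.400996796)/0.034230 = 0.362859
  sinθ=0.259105, cosθ=0.965849
  F = (M+m)·ẍ + m·l·cosθ·θ̈ − m·l·sinθ·θ̇² = 3.705453 + 0.029286 − 0.042498 = 3.692241
step 4→5:
  ẍ = (ẋ'−ẋ)/dt = (-0.121536742−-0.383334425)/0.034230 = 7.648194
  θ̈ = (θ̇'−θ̇)/dt = (1.194958536−1.413417460)/0.034230 = -6.382090
  sinθ=0.305108, cosθ=0.952318
  F = (M+m)·ẍ + m·l·cosθ·θ̈ − m·l·sinθ·θ̇² = 11.911909 + -0.507880 − 0.050934 = 11.353095
step 5→6:
  ẍ = (ẋ'−ẋ)/dt = (0.051415407−-0.121536742)/0.034230 = 5.052648
  θ̈ = (θ̇'−θ̇)/dt = (1.129267948−1.194958536)/0.034230 = -1.919094
  sinθ=0.350807, cosθ=0.936448
  F = (M+m)·ẍ + m·l·cosθ·θ̈ − m·l·sinθ·θ̇² = 7.869399 + -0.150174 − 0.041859 = 7.677365

F_0 = -0.933362 N
F_1 = 11.776520 N
F_2 = -14.400817 N
F_3 = 3.692241 N
F_4 = 11.353095 N
F_5 = 7.677365 N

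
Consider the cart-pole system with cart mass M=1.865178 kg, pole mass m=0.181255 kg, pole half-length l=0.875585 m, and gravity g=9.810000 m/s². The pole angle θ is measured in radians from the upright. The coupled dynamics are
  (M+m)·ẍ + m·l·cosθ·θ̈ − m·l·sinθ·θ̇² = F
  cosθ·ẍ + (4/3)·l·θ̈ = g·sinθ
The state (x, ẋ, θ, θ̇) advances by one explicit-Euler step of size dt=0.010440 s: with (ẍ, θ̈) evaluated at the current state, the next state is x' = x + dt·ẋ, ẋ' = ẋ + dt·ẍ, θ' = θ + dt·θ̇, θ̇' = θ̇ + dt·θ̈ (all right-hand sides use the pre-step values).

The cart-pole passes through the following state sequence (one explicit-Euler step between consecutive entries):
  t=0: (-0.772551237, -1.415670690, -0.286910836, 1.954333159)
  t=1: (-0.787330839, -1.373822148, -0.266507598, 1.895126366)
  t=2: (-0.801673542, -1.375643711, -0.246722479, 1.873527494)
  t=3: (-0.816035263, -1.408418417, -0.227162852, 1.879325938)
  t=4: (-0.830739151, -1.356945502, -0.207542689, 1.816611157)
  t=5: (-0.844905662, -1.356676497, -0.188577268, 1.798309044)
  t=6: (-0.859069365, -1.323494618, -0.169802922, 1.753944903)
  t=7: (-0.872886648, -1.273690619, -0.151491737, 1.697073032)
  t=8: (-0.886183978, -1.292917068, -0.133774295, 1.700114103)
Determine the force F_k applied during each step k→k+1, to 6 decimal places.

step 0→1:
  ẍ = (ẋ'−ẋ)/dt = (-1.373822148−-1.415670690)/0.010440 = 4.008481
  θ̈ = (θ̇'−θ̇)/dt = (1.895126366−1.954333159)/0.010440 = -5.671149
  sinθ=-0.282991, cosθ=0.959123
  F = (M+m)·ẍ + m·l·cosθ·θ̈ − m·l·sinθ·θ̇² = 8.203088 + -0.863244 − -0.171537 = 7.511381
step 1→2:
  ẍ = (ẋ'−ẋ)/dt = (-1.375643711−-1.373822148)/0.010440 = -0.174479
  θ̈ = (θ̇'−θ̇)/dt = (1.873527494−1.895126366)/0.010440 = -2.068857
  sinθ=-0.263364, cosθ=0.964697
  F = (M+m)·ẍ + m·l·cosθ·θ̈ − m·l·sinθ·θ̇² = -0.357060 + -0.316745 − -0.150114 = -0.523691
step 2→3:
  ẍ = (ẋ'−ẋ)/dt = (-1.408418417−-1.375643711)/0.010440 = -3.139340
  θ̈ = (θ̇'−θ̇)/dt = (1.879325938−1.873527494)/0.010440 = 0.555407
  sinθ=-0.244227, cosθ=0.969718
  F = (M+m)·ẍ + m·l·cosθ·θ̈ − m·l·sinθ·θ̇² = -6.424448 + 0.085476 − -0.136051 = -6.202921
step 3→4:
  ẍ = (ẋ'−ẋ)/dt = (-1.356945502−-1.408418417)/0.010440 = 4.930356
  θ̈ = (θ̇'−θ̇)/dt = (1.816611157−1.879325938)/0.010440 = -6.007163
  sinθ=-0.225214, cosθ=0.974309
  F = (M+m)·ẍ + m·l·cosθ·θ̈ − m·l·sinθ·θ̇² = 10.089643 + -0.928869 − -0.126237 = 9.287011
step 4→5:
  ẍ = (ẋ'−ẋ)/dt = (-1.356676497−-1.356945502)/0.010440 = 0.025767
  θ̈ = (θ̇'−θ̇)/dt = (1.798309044−1.816611157)/0.010440 = -1.753076
  sinθ=-0.206056, cosθ=0.978540
  F = (M+m)·ẍ + m·l·cosθ·θ̈ − m·l·sinθ·θ̇² = 0.052730 + -0.272250 − -0.107919 = -0.111601
step 5→6:
  ẍ = (ẋ'−ẋ)/dt = (-1.323494618−-1.356676497)/0.010440 = 3.178341
  θ̈ = (θ̇'−θ̇)/dt = (1.753944903−1.798309044)/0.010440 = -4.249439
  sinθ=-0.187462, cosθ=0.982272
  F = (M+m)·ẍ + m·l·cosθ·θ̈ − m·l·sinθ·θ̇² = 6.504262 + -0.662448 − -0.096212 = 5.938026
step 6→7:
  ẍ = (ẋ'−ẋ)/dt = (-1.273690619−-1.323494618)/0.010440 = 4.770498
  θ̈ = (θ̇'−θ̇)/dt = (1.697073032−1.753944903)/0.010440 = -5.447497
  sinθ=-0.168988, cosθ=0.985618
  F = (M+m)·ẍ + m·l·cosθ·θ̈ − m·l·sinθ·θ̇² = 9.762504 + -0.852107 − -0.082504 = 8.992902
step 7→8:
  ẍ = (ẋ'−ẋ)/dt = (-1.292917068−-1.273690619)/0.010440 = -1.841614
  θ̈ = (θ̇'−θ̇)/dt = (1.700114103−1.697073032)/0.010440 = 0.291290
  sinθ=-0.150913, cosθ=0.988547
  F = (M+m)·ẍ + m·l·cosθ·θ̈ − m·l·sinθ·θ̇² = -3.768739 + 0.045700 − -0.068979 = -3.654061

F_0 = 7.511381 N
F_1 = -0.523691 N
F_2 = -6.202921 N
F_3 = 9.287011 N
F_4 = -0.111601 N
F_5 = 5.938026 N
F_6 = 8.992902 N
F_7 = -3.654061 N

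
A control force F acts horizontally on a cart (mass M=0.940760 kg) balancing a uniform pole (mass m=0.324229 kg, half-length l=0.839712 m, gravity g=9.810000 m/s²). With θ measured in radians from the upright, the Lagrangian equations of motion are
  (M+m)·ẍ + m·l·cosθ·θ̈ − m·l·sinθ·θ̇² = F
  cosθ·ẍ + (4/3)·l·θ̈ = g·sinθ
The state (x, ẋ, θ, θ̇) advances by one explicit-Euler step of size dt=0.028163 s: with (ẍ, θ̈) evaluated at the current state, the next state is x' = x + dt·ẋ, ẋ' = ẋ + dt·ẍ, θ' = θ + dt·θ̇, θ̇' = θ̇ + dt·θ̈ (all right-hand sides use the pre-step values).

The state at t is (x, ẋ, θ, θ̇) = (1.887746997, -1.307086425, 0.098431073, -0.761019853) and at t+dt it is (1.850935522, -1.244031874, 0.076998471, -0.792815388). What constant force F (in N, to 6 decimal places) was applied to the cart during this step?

F = 2.510819 N

ẍ = (ẋ'−ẋ)/dt = (-1.244031874−-1.307086425)/0.028163 = 2.238915
θ̈ = (θ̇'−θ̇)/dt = (-0.792815388−-0.761019853)/0.028163 = -1.128983
sinθ=0.098272, cosθ=0.995160
F = (M+m)·ẍ + m·l·cosθ·θ̈ − m·l·sinθ·θ̇² = 2.832202 + -0.305888 − 0.015495 = 2.510819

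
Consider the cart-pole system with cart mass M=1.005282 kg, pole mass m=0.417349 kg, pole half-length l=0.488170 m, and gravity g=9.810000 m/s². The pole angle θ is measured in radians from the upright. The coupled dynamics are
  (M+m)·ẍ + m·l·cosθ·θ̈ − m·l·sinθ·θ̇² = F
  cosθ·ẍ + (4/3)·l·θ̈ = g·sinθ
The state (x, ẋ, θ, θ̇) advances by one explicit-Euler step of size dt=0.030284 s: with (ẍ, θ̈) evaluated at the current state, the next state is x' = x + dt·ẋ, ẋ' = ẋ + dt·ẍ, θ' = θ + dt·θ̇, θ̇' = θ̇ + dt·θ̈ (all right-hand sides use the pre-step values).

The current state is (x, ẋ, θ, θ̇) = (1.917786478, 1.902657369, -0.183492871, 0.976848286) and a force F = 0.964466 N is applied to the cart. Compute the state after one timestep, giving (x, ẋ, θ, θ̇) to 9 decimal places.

(1.975406554, 1.942670595, -0.153909998, 0.833123850)

sinθ=-0.182464913, cosθ=0.983212365
temp = (F + m·l·θ̇²·sinθ)/(M+m) = (0.964466 + -0.035473502)/1.422631 = 0.653010161
θ̈ = (g·sinθ − cosθ·temp)/(l·(4/3 − m·cos²θ/(M+m))) = -4.745886807
ẍ = temp − m·l·θ̈·cosθ/(M+m) = 1.321266217
Euler: x'=1.917786478+0.030284·1.902657369=1.975406554, ẋ'=1.902657369+0.030284·1.321266217=1.942670595
       θ'=-0.183492871+0.030284·0.976848286=-0.153909998, θ̇'=0.976848286+0.030284·-4.745886807=0.833123850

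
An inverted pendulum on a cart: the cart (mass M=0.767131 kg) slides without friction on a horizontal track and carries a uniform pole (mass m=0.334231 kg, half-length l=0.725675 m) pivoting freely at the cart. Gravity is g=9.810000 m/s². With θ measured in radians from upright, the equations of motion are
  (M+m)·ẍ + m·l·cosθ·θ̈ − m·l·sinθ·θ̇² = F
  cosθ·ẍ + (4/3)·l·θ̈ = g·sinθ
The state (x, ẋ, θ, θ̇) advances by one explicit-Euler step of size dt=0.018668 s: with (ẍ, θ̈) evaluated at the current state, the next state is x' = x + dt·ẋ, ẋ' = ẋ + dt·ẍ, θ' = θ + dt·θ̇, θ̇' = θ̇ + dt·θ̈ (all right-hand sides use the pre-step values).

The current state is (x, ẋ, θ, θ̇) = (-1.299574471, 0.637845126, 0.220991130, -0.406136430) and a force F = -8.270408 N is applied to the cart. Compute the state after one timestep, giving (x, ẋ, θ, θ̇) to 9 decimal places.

sinθ=0.219196757, cosθ=0.975680676
temp = (F + m·l·θ̇²·sinθ)/(M+m) = (-8.270408 + 0.008769340)/1.101362 = -7.501292636
θ̈ = (g·sinθ − cosθ·temp)/(l·(4/3 − m·cos²θ/(M+m))) = 12.493539578
ẍ = temp − m·l·θ̈·cosθ/(M+m) = -10.185722134
Euler: x'=-1.299574471+0.018668·0.637845126=-1.287667178, ẋ'=0.637845126+0.018668·-10.185722134=0.447698065
       θ'=0.220991130+0.018668·-0.406136430=0.213409375, θ̇'=-0.406136430+0.018668·12.493539578=-0.172907033

(-1.287667178, 0.447698065, 0.213409375, -0.172907033)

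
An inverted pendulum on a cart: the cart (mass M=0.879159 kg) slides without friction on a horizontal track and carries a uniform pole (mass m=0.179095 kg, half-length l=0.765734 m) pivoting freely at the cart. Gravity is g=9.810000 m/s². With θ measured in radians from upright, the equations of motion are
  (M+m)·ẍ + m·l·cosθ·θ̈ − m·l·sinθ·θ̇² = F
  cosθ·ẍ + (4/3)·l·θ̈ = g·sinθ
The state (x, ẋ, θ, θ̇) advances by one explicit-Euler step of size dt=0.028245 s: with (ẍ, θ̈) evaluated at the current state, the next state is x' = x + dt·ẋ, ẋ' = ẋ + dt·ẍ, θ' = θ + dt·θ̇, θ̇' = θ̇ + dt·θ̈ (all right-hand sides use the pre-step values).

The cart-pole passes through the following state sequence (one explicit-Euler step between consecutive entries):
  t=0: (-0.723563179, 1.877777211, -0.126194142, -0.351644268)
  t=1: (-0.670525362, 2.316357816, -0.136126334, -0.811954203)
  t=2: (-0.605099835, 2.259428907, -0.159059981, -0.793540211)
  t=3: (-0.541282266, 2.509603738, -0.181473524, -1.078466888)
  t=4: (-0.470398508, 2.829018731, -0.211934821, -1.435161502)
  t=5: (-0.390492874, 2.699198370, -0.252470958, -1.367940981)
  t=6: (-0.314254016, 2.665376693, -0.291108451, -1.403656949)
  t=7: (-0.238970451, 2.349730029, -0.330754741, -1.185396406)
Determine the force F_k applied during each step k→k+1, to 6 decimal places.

step 0→1:
  ẍ = (ẋ'−ẋ)/dt = (2.316357816−1.877777211)/0.028245 = 15.527725
  θ̈ = (θ̇'−θ̇)/dt = (-0.811954203−-0.351644268)/0.028245 = -16.297041
  sinθ=-0.125859, cosθ=0.992048
  F = (M+m)·ẍ + m·l·cosθ·θ̈ − m·l·sinθ·θ̇² = 16.432278 + -2.217190 − -0.002134 = 14.217222
step 1→2:
  ẍ = (ẋ'−ẋ)/dt = (2.259428907−2.316357816)/0.028245 = -2.015539
  θ̈ = (θ̇'−θ̇)/dt = (-0.793540211−-0.811954203)/0.028245 = 0.651938
  sinθ=-0.135706, cosθ=0.990749
  F = (M+m)·ẍ + m·l·cosθ·θ̈ − m·l·sinθ·θ̇² = -2.132953 + 0.088579 − -0.012269 = -2.032104
step 2→3:
  ẍ = (ẋ'−ẋ)/dt = (2.509603738−2.259428907)/0.028245 = 8.857314
  θ̈ = (θ̇'−θ̇)/dt = (-1.078466888−-0.793540211)/0.028245 = -10.087685
  sinθ=-0.158390, cosθ=0.987377
  F = (M+m)·ẍ + m·l·cosθ·θ̈ − m·l·sinθ·θ̇² = 9.373288 + -1.365953 − -0.013678 = 8.021013
step 3→4:
  ẍ = (ẋ'−ẋ)/dt = (2.829018731−2.509603738)/0.028245 = 11.308727
  θ̈ = (θ̇'−θ̇)/dt = (-1.435161502−-1.078466888)/0.028245 = -12.628593
  sinθ=-0.180479, cosθ=0.983579
  F = (M+m)·ẍ + m·l·cosθ·θ̈ − m·l·sinθ·θ̇² = 11.967506 + -1.703435 − -0.028787 = 10.292858
step 4→5:
  ẍ = (ẋ'−ẋ)/dt = (2.699198370−2.829018731)/0.028245 = -4.596224
  θ̈ = (θ̇'−θ̇)/dt = (-1.367940981−-1.435161502)/0.028245 = 2.379909
  sinθ=-0.210352, cosθ=0.977626
  F = (M+m)·ẍ + m·l·cosθ·θ̈ − m·l·sinθ·θ̇² = -4.863973 + 0.319076 − -0.059417 = -4.485480
step 5→6:
  ẍ = (ẋ'−ẋ)/dt = (2.665376693−2.699198370)/0.028245 = -1.197439
  θ̈ = (θ̇'−θ̇)/dt = (-1.403656949−-1.367940981)/0.028245 = -1.264506
  sinθ=-0.249797, cosθ=0.968298
  F = (M+m)·ẍ + m·l·cosθ·θ̈ − m·l·sinθ·θ̇² = -1.267195 + -0.167916 − -0.064104 = -1.371007
step 6→7:
  ẍ = (ẋ'−ẋ)/dt = (2.349730029−2.665376693)/0.028245 = -11.175311
  θ̈ = (θ̇'−θ̇)/dt = (-1.185396406−-1.403656949)/0.028245 = 7.727405
  sinθ=-0.287014, cosθ=0.957926
  F = (M+m)·ẍ + m·l·cosθ·θ̈ − m·l·sinθ·θ̇² = -11.826318 + 1.015143 − -0.077551 = -10.733624

F_0 = 14.217222 N
F_1 = -2.032104 N
F_2 = 8.021013 N
F_3 = 10.292858 N
F_4 = -4.485480 N
F_5 = -1.371007 N
F_6 = -10.733624 N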